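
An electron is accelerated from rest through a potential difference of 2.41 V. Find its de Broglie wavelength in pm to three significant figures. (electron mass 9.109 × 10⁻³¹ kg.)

KE = eV = 1.602 × 10⁻¹⁹ × 2.410 = 3.861 × 10⁻¹⁹ J.
p = √(2mKE) = √(2 × 9.109 × 10⁻³¹ × 3.861 × 10⁻¹⁹) = 8.387 × 10⁻²⁵ kg·m/s.
λ = h/p = 6.626 × 10⁻³⁴ / 8.387 × 10⁻²⁵ = 7.90 × 10⁻¹⁰ m = 790 pm.

λ = 790 pm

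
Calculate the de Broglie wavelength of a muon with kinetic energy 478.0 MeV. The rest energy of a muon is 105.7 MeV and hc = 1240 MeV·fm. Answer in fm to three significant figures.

Total energy E = KE + m₀c² = 478.0 + 105.7 = 583.7 MeV.
(pc)² = E² − (m₀c²)² = (583.7)² − (105.7)² = 3.295 × 10⁵ MeV², so pc = 574.0 MeV.
λ = hc/(pc) = 1240 MeV·fm / 574.0 MeV = 2.16 fm.

λ = 2.16 fm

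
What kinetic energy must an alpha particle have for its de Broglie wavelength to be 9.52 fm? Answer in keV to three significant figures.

KE = 2280 keV

p = h/λ = 6.626 × 10⁻³⁴ / 9.520 × 10⁻¹⁵ = 6.960 × 10⁻²⁰ kg·m/s.
KE = p²/(2m) = (6.960 × 10⁻²⁰)² / (2 × 6.645 × 10⁻²⁷) = 3.645 × 10⁻¹³ J = 2280 keV.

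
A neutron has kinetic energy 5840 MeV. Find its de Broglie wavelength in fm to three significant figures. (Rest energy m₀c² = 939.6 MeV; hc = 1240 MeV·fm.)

λ = 0.185 fm

Total energy E = KE + m₀c² = 5840 + 939.6 = 6779.6 MeV.
(pc)² = E² − (m₀c²)² = (6779.6)² − (939.6)² = 4.508 × 10⁷ MeV², so pc = 6714 MeV.
λ = hc/(pc) = 1240 MeV·fm / 6714 MeV = 0.185 fm.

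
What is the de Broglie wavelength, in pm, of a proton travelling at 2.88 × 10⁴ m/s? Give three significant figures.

p = mv = 1.673 × 10⁻²⁷ × 2.88 × 10⁴ = 4.818 × 10⁻²³ kg·m/s.
λ = h/p = 6.626 × 10⁻³⁴ / 4.818 × 10⁻²³ = 1.38 × 10⁻¹¹ m = 13.8 pm.

λ = 13.8 pm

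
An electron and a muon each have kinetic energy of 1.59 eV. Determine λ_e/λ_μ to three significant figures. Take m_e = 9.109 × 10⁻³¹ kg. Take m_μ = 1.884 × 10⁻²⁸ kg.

At fixed KE, p = √(2mKE) so λ = h/p ∝ 1/√m.
λ_e/λ_μ = √(m_μ/m_e) = √(1.884 × 10⁻²⁸/9.109 × 10⁻³¹) = √(206.8) = 14.4.

λ_e/λ_μ = 14.4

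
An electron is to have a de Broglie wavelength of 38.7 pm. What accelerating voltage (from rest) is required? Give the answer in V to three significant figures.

p = h/λ = 6.626 × 10⁻³⁴ / 3.870 × 10⁻¹¹ = 1.712 × 10⁻²³ kg·m/s.
KE = p²/(2m) = 1.609 × 10⁻¹⁶ J.
V = KE/e = 1.609 × 10⁻¹⁶ / (1.602 × 10⁻¹⁹) = 1000 V.

V = 1000 V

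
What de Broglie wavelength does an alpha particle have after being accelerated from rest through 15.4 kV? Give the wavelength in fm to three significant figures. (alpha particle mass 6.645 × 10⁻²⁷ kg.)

λ = 81.8 fm

KE = 2eV = 2 × 1.602 × 10⁻¹⁹ × 1.540 × 10⁴ = 4.934 × 10⁻¹⁵ J.
p = √(2mKE) = √(2 × 6.645 × 10⁻²⁷ × 4.934 × 10⁻¹⁵) = 8.098 × 10⁻²¹ kg·m/s.
λ = h/p = 6.626 × 10⁻³⁴ / 8.098 × 10⁻²¹ = 8.18 × 10⁻¹⁴ m = 81.8 fm.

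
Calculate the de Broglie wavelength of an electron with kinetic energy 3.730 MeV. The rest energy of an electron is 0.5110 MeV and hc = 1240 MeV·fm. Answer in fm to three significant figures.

λ = 295 fm

Total energy E = KE + m₀c² = 3.730 + 0.5110 = 4.2410 MeV.
(pc)² = E² − (m₀c²)² = (4.2410)² − (0.5110)² = 17.72 MeV², so pc = 4.210 MeV.
λ = hc/(pc) = 1240 MeV·fm / 4.210 MeV = 295 fm.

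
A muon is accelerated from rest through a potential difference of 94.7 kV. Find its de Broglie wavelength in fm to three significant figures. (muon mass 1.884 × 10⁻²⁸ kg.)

λ = 277 fm

KE = eV = 1.602 × 10⁻¹⁹ × 9.470 × 10⁴ = 1.517 × 10⁻¹⁴ J.
p = √(2mKE) = √(2 × 1.884 × 10⁻²⁸ × 1.517 × 10⁻¹⁴) = 2.391 × 10⁻²¹ kg·m/s.
λ = h/p = 6.626 × 10⁻³⁴ / 2.391 × 10⁻²¹ = 2.77 × 10⁻¹³ m = 277 fm.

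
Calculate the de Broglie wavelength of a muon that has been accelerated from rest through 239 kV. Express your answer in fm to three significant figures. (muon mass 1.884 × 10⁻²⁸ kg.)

KE = eV = 1.602 × 10⁻¹⁹ × 2.390 × 10⁵ = 3.829 × 10⁻¹⁴ J.
p = √(2mKE) = √(2 × 1.884 × 10⁻²⁸ × 3.829 × 10⁻¹⁴) = 3.798 × 10⁻²¹ kg·m/s.
λ = h/p = 6.626 × 10⁻³⁴ / 3.798 × 10⁻²¹ = 1.74 × 10⁻¹³ m = 174 fm.

λ = 174 fm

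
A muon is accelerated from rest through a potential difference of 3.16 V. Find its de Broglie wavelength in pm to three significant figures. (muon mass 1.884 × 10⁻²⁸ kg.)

KE = eV = 1.602 × 10⁻¹⁹ × 3.160 = 5.062 × 10⁻¹⁹ J.
p = √(2mKE) = √(2 × 1.884 × 10⁻²⁸ × 5.062 × 10⁻¹⁹) = 1.381 × 10⁻²³ kg·m/s.
λ = h/p = 6.626 × 10⁻³⁴ / 1.381 × 10⁻²³ = 4.80 × 10⁻¹¹ m = 48.0 pm.

λ = 48.0 pm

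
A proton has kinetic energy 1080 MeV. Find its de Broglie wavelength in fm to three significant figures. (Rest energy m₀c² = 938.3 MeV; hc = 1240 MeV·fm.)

λ = 0.694 fm

Total energy E = KE + m₀c² = 1080 + 938.3 = 2018.3 MeV.
(pc)² = E² − (m₀c²)² = (2018.3)² − (938.3)² = 3.193 × 10⁶ MeV², so pc = 1787 MeV.
λ = hc/(pc) = 1240 MeV·fm / 1787 MeV = 0.694 fm.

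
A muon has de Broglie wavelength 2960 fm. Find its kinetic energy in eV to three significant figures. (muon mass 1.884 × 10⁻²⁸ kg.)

p = h/λ = 6.626 × 10⁻³⁴ / 2.960 × 10⁻¹² = 2.239 × 10⁻²² kg·m/s.
KE = p²/(2m) = (2.239 × 10⁻²²)² / (2 × 1.884 × 10⁻²⁸) = 1.330 × 10⁻¹⁶ J = 830 eV.

KE = 830 eV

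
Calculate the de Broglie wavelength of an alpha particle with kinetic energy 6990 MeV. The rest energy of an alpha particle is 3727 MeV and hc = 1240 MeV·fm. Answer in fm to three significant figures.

λ = 0.123 fm

Total energy E = KE + m₀c² = 6990 + 3727 = 10717 MeV.
(pc)² = E² − (m₀c²)² = (10717)² − (3727)² = 1.010 × 10⁸ MeV², so pc = 1.005 × 10⁴ MeV.
λ = hc/(pc) = 1240 MeV·fm / 1.005 × 10⁴ MeV = 0.123 fm.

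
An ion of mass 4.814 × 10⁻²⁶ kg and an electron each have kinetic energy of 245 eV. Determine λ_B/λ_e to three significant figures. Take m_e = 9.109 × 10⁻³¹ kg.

At fixed KE, p = √(2mKE) so λ = h/p ∝ 1/√m.
λ_B/λ_e = √(m_e/m_B) = √(9.109 × 10⁻³¹/4.814 × 10⁻²⁶) = √(1.892 × 10⁻⁵) = 4.35 × 10⁻³.

λ_B/λ_e = 4.35 × 10⁻³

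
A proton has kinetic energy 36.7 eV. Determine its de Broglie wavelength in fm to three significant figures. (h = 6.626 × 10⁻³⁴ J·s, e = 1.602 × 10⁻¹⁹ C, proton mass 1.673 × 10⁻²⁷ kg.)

λ = 4720 fm

KE = 36.7 eV = 5.879 × 10⁻¹⁸ J.
p = √(2mKE) = √(2 × 1.673 × 10⁻²⁷ × 5.879 × 10⁻¹⁸) = 1.403 × 10⁻²² kg·m/s.
λ = h/p = 6.626 × 10⁻³⁴ / 1.403 × 10⁻²² = 4.72 × 10⁻¹² m = 4720 fm.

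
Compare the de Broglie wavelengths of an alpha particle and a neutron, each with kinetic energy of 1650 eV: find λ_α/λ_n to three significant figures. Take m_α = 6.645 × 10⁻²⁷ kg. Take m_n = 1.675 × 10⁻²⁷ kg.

At fixed KE, p = √(2mKE) so λ = h/p ∝ 1/√m.
λ_α/λ_n = √(m_n/m_α) = √(1.675 × 10⁻²⁷/6.645 × 10⁻²⁷) = √(0.2521) = 0.502.

λ_α/λ_n = 0.502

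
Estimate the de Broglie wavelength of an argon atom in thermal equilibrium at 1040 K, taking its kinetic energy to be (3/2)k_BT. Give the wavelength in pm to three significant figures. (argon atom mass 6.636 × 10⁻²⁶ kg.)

KE = (3/2)k_BT = 1.5 × 1.381 × 10⁻²³ × 1040 = 2.154 × 10⁻²⁰ J.
p = √(2mKE) = √(2 × 6.636 × 10⁻²⁶ × 2.154 × 10⁻²⁰) = 5.347 × 10⁻²³ kg·m/s.
λ = h/p = 1.24 × 10⁻¹¹ m = 12.4 pm.

λ = 12.4 pm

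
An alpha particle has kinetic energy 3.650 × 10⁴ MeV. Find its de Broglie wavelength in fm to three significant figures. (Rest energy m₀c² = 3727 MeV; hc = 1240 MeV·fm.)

λ = 0.0310 fm

Total energy E = KE + m₀c² = 3.650 × 10⁴ + 3727 = 40227 MeV.
(pc)² = E² − (m₀c²)² = (40227)² − (3727)² = 1.604 × 10⁹ MeV², so pc = 4.005 × 10⁴ MeV.
λ = hc/(pc) = 1240 MeV·fm / 4.005 × 10⁴ MeV = 0.0310 fm.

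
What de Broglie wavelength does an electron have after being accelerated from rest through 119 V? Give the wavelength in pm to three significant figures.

λ = 112 pm

KE = eV = 1.602 × 10⁻¹⁹ × 119.0 = 1.906 × 10⁻¹⁷ J.
p = √(2mKE) = √(2 × 9.109 × 10⁻³¹ × 1.906 × 10⁻¹⁷) = 5.893 × 10⁻²⁴ kg·m/s.
λ = h/p = 6.626 × 10⁻³⁴ / 5.893 × 10⁻²⁴ = 1.12 × 10⁻¹⁰ m = 112 pm.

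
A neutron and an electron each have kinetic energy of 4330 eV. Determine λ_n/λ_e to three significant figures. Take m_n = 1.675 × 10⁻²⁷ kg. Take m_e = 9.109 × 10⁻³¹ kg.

At fixed KE, p = √(2mKE) so λ = h/p ∝ 1/√m.
λ_n/λ_e = √(m_e/m_n) = √(9.109 × 10⁻³¹/1.675 × 10⁻²⁷) = √(5.438 × 10⁻⁴) = 0.0233.

λ_n/λ_e = 0.0233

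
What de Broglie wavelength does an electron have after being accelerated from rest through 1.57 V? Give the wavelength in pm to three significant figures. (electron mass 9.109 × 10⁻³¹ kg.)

λ = 979 pm

KE = eV = 1.602 × 10⁻¹⁹ × 1.570 = 2.515 × 10⁻¹⁹ J.
p = √(2mKE) = √(2 × 9.109 × 10⁻³¹ × 2.515 × 10⁻¹⁹) = 6.769 × 10⁻²⁵ kg·m/s.
λ = h/p = 6.626 × 10⁻³⁴ / 6.769 × 10⁻²⁵ = 9.79 × 10⁻¹⁰ m = 979 pm.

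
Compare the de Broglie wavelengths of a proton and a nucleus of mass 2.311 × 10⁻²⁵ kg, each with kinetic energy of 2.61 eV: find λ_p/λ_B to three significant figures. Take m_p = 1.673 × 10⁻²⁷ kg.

At fixed KE, p = √(2mKE) so λ = h/p ∝ 1/√m.
λ_p/λ_B = √(m_B/m_p) = √(2.311 × 10⁻²⁵/1.673 × 10⁻²⁷) = √(138.1) = 11.8.

λ_p/λ_B = 11.8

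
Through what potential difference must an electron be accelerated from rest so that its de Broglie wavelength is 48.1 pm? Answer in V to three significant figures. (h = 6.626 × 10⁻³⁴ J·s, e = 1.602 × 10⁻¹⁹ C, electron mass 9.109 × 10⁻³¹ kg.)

p = h/λ = 6.626 × 10⁻³⁴ / 4.810 × 10⁻¹¹ = 1.378 × 10⁻²³ kg·m/s.
KE = p²/(2m) = 1.042 × 10⁻¹⁶ J.
V = KE/e = 1.042 × 10⁻¹⁶ / (1.602 × 10⁻¹⁹) = 650 V.

V = 650 V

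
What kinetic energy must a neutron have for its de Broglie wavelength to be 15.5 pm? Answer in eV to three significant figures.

p = h/λ = 6.626 × 10⁻³⁴ / 1.550 × 10⁻¹¹ = 4.275 × 10⁻²³ kg·m/s.
KE = p²/(2m) = (4.275 × 10⁻²³)² / (2 × 1.675 × 10⁻²⁷) = 5.455 × 10⁻¹⁹ J = 3.41 eV.

KE = 3.41 eV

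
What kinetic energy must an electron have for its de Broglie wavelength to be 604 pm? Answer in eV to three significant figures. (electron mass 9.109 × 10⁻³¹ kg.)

p = h/λ = 6.626 × 10⁻³⁴ / 6.040 × 10⁻¹⁰ = 1.097 × 10⁻²⁴ kg·m/s.
KE = p²/(2m) = (1.097 × 10⁻²⁴)² / (2 × 9.109 × 10⁻³¹) = 6.606 × 10⁻¹⁹ J = 4.12 eV.

KE = 4.12 eV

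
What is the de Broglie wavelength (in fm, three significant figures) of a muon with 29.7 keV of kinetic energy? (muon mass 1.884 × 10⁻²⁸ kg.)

λ = 495 fm

KE = 29.7 keV = 4.758 × 10⁻¹⁵ J.
p = √(2mKE) = √(2 × 1.884 × 10⁻²⁸ × 4.758 × 10⁻¹⁵) = 1.339 × 10⁻²¹ kg·m/s.
λ = h/p = 6.626 × 10⁻³⁴ / 1.339 × 10⁻²¹ = 4.95 × 10⁻¹³ m = 495 fm.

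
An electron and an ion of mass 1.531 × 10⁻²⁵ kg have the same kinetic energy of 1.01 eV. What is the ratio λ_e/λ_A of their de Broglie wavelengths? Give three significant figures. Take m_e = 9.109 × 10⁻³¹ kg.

λ_e/λ_A = 410

At fixed KE, p = √(2mKE) so λ = h/p ∝ 1/√m.
λ_e/λ_A = √(m_A/m_e) = √(1.531 × 10⁻²⁵/9.109 × 10⁻³¹) = √(1.681 × 10⁵) = 410.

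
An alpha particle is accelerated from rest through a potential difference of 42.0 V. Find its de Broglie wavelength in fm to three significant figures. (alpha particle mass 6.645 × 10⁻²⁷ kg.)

λ = 1570 fm

KE = 2eV = 2 × 1.602 × 10⁻¹⁹ × 42.00 = 1.346 × 10⁻¹⁷ J.
p = √(2mKE) = √(2 × 6.645 × 10⁻²⁷ × 1.346 × 10⁻¹⁷) = 4.229 × 10⁻²² kg·m/s.
λ = h/p = 6.626 × 10⁻³⁴ / 4.229 × 10⁻²² = 1.57 × 10⁻¹² m = 1570 fm.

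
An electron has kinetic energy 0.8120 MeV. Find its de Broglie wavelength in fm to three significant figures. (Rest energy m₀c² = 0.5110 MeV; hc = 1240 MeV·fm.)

λ = 1020 fm

Total energy E = KE + m₀c² = 0.8120 + 0.5110 = 1.3230 MeV.
(pc)² = E² − (m₀c²)² = (1.3230)² − (0.5110)² = 1.489 MeV², so pc = 1.220 MeV.
λ = hc/(pc) = 1240 MeV·fm / 1.220 MeV = 1020 fm.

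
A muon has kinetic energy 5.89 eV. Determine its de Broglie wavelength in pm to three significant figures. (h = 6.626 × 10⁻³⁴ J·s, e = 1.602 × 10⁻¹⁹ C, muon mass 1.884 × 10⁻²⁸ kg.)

KE = 5.89 eV = 9.436 × 10⁻¹⁹ J.
p = √(2mKE) = √(2 × 1.884 × 10⁻²⁸ × 9.436 × 10⁻¹⁹) = 1.886 × 10⁻²³ kg·m/s.
λ = h/p = 6.626 × 10⁻³⁴ / 1.886 × 10⁻²³ = 3.51 × 10⁻¹¹ m = 35.1 pm.

λ = 35.1 pm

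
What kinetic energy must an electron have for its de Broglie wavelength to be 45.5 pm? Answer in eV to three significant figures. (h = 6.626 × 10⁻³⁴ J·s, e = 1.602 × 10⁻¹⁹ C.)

KE = 727 eV

p = h/λ = 6.626 × 10⁻³⁴ / 4.550 × 10⁻¹¹ = 1.456 × 10⁻²³ kg·m/s.
KE = p²/(2m) = (1.456 × 10⁻²³)² / (2 × 9.109 × 10⁻³¹) = 1.164 × 10⁻¹⁶ J = 727 eV.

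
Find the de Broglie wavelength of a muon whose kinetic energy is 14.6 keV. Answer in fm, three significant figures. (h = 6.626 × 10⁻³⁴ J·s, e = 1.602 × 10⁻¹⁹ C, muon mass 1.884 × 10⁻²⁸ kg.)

KE = 14.6 keV = 2.339 × 10⁻¹⁵ J.
p = √(2mKE) = √(2 × 1.884 × 10⁻²⁸ × 2.339 × 10⁻¹⁵) = 9.388 × 10⁻²² kg·m/s.
λ = h/p = 6.626 × 10⁻³⁴ / 9.388 × 10⁻²² = 7.06 × 10⁻¹³ m = 706 fm.

λ = 706 fm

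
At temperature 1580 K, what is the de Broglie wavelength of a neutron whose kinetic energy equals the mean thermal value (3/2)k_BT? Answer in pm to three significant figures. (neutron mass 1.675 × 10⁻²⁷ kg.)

KE = (3/2)k_BT = 1.5 × 1.381 × 10⁻²³ × 1580 = 3.273 × 10⁻²⁰ J.
p = √(2mKE) = √(2 × 1.675 × 10⁻²⁷ × 3.273 × 10⁻²⁰) = 1.047 × 10⁻²³ kg·m/s.
λ = h/p = 6.33 × 10⁻¹¹ m = 63.3 pm.

λ = 63.3 pm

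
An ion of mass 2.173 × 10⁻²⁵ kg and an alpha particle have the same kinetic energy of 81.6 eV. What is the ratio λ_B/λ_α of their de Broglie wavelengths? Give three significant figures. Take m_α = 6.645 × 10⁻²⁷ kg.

λ_B/λ_α = 0.175

At fixed KE, p = √(2mKE) so λ = h/p ∝ 1/√m.
λ_B/λ_α = √(m_α/m_B) = √(6.645 × 10⁻²⁷/2.173 × 10⁻²⁵) = √(0.03058) = 0.175.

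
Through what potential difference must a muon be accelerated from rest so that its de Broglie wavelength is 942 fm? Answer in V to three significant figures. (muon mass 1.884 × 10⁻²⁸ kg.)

p = h/λ = 6.626 × 10⁻³⁴ / 9.420 × 10⁻¹³ = 7.034 × 10⁻²² kg·m/s.
KE = p²/(2m) = 1.313 × 10⁻¹⁵ J.
V = KE/e = 1.313 × 10⁻¹⁵ / (1.602 × 10⁻¹⁹) = 8200 V.

V = 8200 V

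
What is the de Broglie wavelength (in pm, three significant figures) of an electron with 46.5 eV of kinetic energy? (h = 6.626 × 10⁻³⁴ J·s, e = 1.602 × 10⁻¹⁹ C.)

λ = 180 pm

KE = 46.5 eV = 7.449 × 10⁻¹⁸ J.
p = √(2mKE) = √(2 × 9.109 × 10⁻³¹ × 7.449 × 10⁻¹⁸) = 3.684 × 10⁻²⁴ kg·m/s.
λ = h/p = 6.626 × 10⁻³⁴ / 3.684 × 10⁻²⁴ = 1.80 × 10⁻¹⁰ m = 180 pm.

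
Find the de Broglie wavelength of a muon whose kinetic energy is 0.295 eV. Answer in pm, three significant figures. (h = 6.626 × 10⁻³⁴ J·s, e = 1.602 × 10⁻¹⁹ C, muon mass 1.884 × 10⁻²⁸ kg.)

KE = 0.295 eV = 4.726 × 10⁻²⁰ J.
p = √(2mKE) = √(2 × 1.884 × 10⁻²⁸ × 4.726 × 10⁻²⁰) = 4.220 × 10⁻²⁴ kg·m/s.
λ = h/p = 6.626 × 10⁻³⁴ / 4.220 × 10⁻²⁴ = 1.57 × 10⁻¹⁰ m = 157 pm.

λ = 157 pm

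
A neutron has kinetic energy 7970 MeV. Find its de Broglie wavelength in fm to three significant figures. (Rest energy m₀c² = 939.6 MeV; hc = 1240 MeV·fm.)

Total energy E = KE + m₀c² = 7970 + 939.6 = 8909.6 MeV.
(pc)² = E² − (m₀c²)² = (8909.6)² − (939.6)² = 7.850 × 10⁷ MeV², so pc = 8860 MeV.
λ = hc/(pc) = 1240 MeV·fm / 8860 MeV = 0.140 fm.

λ = 0.140 fm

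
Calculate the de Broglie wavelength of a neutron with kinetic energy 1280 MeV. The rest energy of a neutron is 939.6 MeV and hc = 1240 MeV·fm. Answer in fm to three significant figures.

λ = 0.617 fm

Total energy E = KE + m₀c² = 1280 + 939.6 = 2219.6 MeV.
(pc)² = E² − (m₀c²)² = (2219.6)² − (939.6)² = 4.044 × 10⁶ MeV², so pc = 2011 MeV.
λ = hc/(pc) = 1240 MeV·fm / 2011 MeV = 0.617 fm.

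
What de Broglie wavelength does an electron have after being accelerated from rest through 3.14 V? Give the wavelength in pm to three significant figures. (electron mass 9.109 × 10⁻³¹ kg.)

λ = 692 pm

KE = eV = 1.602 × 10⁻¹⁹ × 3.140 = 5.030 × 10⁻¹⁹ J.
p = √(2mKE) = √(2 × 9.109 × 10⁻³¹ × 5.030 × 10⁻¹⁹) = 9.573 × 10⁻²⁵ kg·m/s.
λ = h/p = 6.626 × 10⁻³⁴ / 9.573 × 10⁻²⁵ = 6.92 × 10⁻¹⁰ m = 692 pm.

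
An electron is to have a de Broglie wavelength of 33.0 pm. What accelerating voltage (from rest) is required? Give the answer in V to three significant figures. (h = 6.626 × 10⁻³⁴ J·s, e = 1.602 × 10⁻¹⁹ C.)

p = h/λ = 6.626 × 10⁻³⁴ / 3.300 × 10⁻¹¹ = 2.008 × 10⁻²³ kg·m/s.
KE = p²/(2m) = 2.213 × 10⁻¹⁶ J.
V = KE/e = 2.213 × 10⁻¹⁶ / (1.602 × 10⁻¹⁹) = 1380 V.

V = 1380 V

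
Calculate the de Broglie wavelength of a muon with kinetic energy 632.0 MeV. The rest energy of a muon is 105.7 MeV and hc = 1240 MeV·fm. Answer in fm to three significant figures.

Total energy E = KE + m₀c² = 632.0 + 105.7 = 737.7 MeV.
(pc)² = E² − (m₀c²)² = (737.7)² − (105.7)² = 5.330 × 10⁵ MeV², so pc = 730.1 MeV.
λ = hc/(pc) = 1240 MeV·fm / 730.1 MeV = 1.70 fm.

λ = 1.70 fm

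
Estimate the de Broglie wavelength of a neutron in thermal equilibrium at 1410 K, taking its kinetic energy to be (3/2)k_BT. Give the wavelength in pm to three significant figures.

λ = 67.0 pm

KE = (3/2)k_BT = 1.5 × 1.381 × 10⁻²³ × 1410 = 2.921 × 10⁻²⁰ J.
p = √(2mKE) = √(2 × 1.675 × 10⁻²⁷ × 2.921 × 10⁻²⁰) = 9.892 × 10⁻²⁴ kg·m/s.
λ = h/p = 6.70 × 10⁻¹¹ m = 67.0 pm.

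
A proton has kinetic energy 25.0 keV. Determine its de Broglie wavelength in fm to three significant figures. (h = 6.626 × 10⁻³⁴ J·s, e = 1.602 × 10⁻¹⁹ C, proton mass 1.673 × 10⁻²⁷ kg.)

KE = 25.0 keV = 4.005 × 10⁻¹⁵ J.
p = √(2mKE) = √(2 × 1.673 × 10⁻²⁷ × 4.005 × 10⁻¹⁵) = 3.661 × 10⁻²¹ kg·m/s.
λ = h/p = 6.626 × 10⁻³⁴ / 3.661 × 10⁻²¹ = 1.81 × 10⁻¹³ m = 181 fm.

λ = 181 fm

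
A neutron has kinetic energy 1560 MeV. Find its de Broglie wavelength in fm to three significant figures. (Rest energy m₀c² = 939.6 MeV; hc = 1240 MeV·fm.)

Total energy E = KE + m₀c² = 1560 + 939.6 = 2499.6 MeV.
(pc)² = E² − (m₀c²)² = (2499.6)² − (939.6)² = 5.365 × 10⁶ MeV², so pc = 2316 MeV.
λ = hc/(pc) = 1240 MeV·fm / 2316 MeV = 0.535 fm.

λ = 0.535 fm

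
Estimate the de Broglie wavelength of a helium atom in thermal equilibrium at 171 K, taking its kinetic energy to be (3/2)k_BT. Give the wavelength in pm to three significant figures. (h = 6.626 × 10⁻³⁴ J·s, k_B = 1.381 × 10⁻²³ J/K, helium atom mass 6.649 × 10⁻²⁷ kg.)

KE = (3/2)k_BT = 1.5 × 1.381 × 10⁻²³ × 171 = 3.542 × 10⁻²¹ J.
p = √(2mKE) = √(2 × 6.649 × 10⁻²⁷ × 3.542 × 10⁻²¹) = 6.863 × 10⁻²⁴ kg·m/s.
λ = h/p = 9.65 × 10⁻¹¹ m = 96.5 pm.

λ = 96.5 pm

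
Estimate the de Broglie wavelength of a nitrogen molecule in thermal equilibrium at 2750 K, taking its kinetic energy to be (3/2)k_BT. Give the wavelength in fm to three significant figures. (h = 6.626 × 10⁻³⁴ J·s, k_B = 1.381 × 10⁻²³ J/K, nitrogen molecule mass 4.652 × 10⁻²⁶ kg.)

KE = (3/2)k_BT = 1.5 × 1.381 × 10⁻²³ × 2750 = 5.697 × 10⁻²⁰ J.
p = √(2mKE) = √(2 × 4.652 × 10⁻²⁶ × 5.697 × 10⁻²⁰) = 7.280 × 10⁻²³ kg·m/s.
λ = h/p = 9.10 × 10⁻¹² m = 9100 fm.

λ = 9100 fm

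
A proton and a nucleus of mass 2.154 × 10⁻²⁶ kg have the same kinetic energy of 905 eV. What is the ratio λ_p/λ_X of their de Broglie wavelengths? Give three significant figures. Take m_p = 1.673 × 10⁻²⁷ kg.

λ_p/λ_X = 3.59

At fixed KE, p = √(2mKE) so λ = h/p ∝ 1/√m.
λ_p/λ_X = √(m_X/m_p) = √(2.154 × 10⁻²⁶/1.673 × 10⁻²⁷) = √(12.88) = 3.59.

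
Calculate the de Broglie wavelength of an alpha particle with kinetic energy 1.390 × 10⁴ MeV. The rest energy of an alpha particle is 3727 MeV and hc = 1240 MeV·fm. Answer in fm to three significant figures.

λ = 0.0720 fm

Total energy E = KE + m₀c² = 1.390 × 10⁴ + 3727 = 17627 MeV.
(pc)² = E² − (m₀c²)² = (17627)² − (3727)² = 2.968 × 10⁸ MeV², so pc = 1.723 × 10⁴ MeV.
λ = hc/(pc) = 1240 MeV·fm / 1.723 × 10⁴ MeV = 0.0720 fm.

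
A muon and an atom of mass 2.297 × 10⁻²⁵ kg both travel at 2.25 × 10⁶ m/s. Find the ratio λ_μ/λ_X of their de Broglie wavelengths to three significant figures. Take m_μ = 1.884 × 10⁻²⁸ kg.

λ_μ/λ_X = 1220

At fixed v, p = mv so λ = h/(mv) ∝ 1/m.
λ_μ/λ_X = m_X/m_μ = 2.297 × 10⁻²⁵/1.884 × 10⁻²⁸ = 1220.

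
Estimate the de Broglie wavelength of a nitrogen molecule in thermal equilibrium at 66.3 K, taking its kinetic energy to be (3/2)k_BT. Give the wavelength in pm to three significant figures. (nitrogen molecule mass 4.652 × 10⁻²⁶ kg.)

λ = 58.6 pm

KE = (3/2)k_BT = 1.5 × 1.381 × 10⁻²³ × 66.3 = 1.373 × 10⁻²¹ J.
p = √(2mKE) = √(2 × 4.652 × 10⁻²⁶ × 1.373 × 10⁻²¹) = 1.130 × 10⁻²³ kg·m/s.
λ = h/p = 5.86 × 10⁻¹¹ m = 58.6 pm.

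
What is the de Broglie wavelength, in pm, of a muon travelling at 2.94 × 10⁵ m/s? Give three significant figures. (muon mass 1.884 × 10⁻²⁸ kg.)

p = mv = 1.884 × 10⁻²⁸ × 2.94 × 10⁵ = 5.539 × 10⁻²³ kg·m/s.
λ = h/p = 6.626 × 10⁻³⁴ / 5.539 × 10⁻²³ = 1.20 × 10⁻¹¹ m = 12.0 pm.

λ = 12.0 pm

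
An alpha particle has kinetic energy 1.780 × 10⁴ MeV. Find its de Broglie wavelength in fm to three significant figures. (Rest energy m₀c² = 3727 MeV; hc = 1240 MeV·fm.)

Total energy E = KE + m₀c² = 1.780 × 10⁴ + 3727 = 21527 MeV.
(pc)² = E² − (m₀c²)² = (21527)² − (3727)² = 4.495 × 10⁸ MeV², so pc = 2.120 × 10⁴ MeV.
λ = hc/(pc) = 1240 MeV·fm / 2.120 × 10⁴ MeV = 0.0585 fm.

λ = 0.0585 fm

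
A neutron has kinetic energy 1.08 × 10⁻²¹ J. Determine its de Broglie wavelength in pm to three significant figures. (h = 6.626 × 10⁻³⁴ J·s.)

λ = 348 pm

p = √(2mKE) = √(2 × 1.675 × 10⁻²⁷ × 1.080 × 10⁻²¹) = 1.902 × 10⁻²⁴ kg·m/s.
λ = h/p = 6.626 × 10⁻³⁴ / 1.902 × 10⁻²⁴ = 3.48 × 10⁻¹⁰ m = 348 pm.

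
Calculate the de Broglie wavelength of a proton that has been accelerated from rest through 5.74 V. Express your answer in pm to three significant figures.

λ = 11.9 pm

KE = eV = 1.602 × 10⁻¹⁹ × 5.740 = 9.195 × 10⁻¹⁹ J.
p = √(2mKE) = √(2 × 1.673 × 10⁻²⁷ × 9.195 × 10⁻¹⁹) = 5.547 × 10⁻²³ kg·m/s.
λ = h/p = 6.626 × 10⁻³⁴ / 5.547 × 10⁻²³ = 1.19 × 10⁻¹¹ m = 11.9 pm.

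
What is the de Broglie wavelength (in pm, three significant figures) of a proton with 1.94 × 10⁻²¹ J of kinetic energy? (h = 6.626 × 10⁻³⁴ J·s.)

λ = 260 pm

p = √(2mKE) = √(2 × 1.673 × 10⁻²⁷ × 1.940 × 10⁻²¹) = 2.548 × 10⁻²⁴ kg·m/s.
λ = h/p = 6.626 × 10⁻³⁴ / 2.548 × 10⁻²⁴ = 2.60 × 10⁻¹⁰ m = 260 pm.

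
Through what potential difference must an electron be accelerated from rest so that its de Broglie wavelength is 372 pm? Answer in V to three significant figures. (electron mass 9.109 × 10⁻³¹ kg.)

V = 10.9 V

p = h/λ = 6.626 × 10⁻³⁴ / 3.720 × 10⁻¹⁰ = 1.781 × 10⁻²⁴ kg·m/s.
KE = p²/(2m) = 1.741 × 10⁻¹⁸ J.
V = KE/e = 1.741 × 10⁻¹⁸ / (1.602 × 10⁻¹⁹) = 10.9 V.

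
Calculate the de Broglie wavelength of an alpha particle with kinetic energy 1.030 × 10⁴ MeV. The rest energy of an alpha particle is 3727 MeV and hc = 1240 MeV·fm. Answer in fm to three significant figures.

λ = 0.0917 fm

Total energy E = KE + m₀c² = 1.030 × 10⁴ + 3727 = 14027 MeV.
(pc)² = E² − (m₀c²)² = (14027)² − (3727)² = 1.829 × 10⁸ MeV², so pc = 1.352 × 10⁴ MeV.
λ = hc/(pc) = 1240 MeV·fm / 1.352 × 10⁴ MeV = 0.0917 fm.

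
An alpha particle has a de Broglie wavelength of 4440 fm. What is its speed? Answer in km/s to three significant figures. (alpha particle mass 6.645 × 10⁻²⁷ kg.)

v = 22.5 km/s

p = h/λ = 6.626 × 10⁻³⁴ / 4.440 × 10⁻¹² = 1.492 × 10⁻²² kg·m/s.
v = p/m = 1.492 × 10⁻²² / 6.645 × 10⁻²⁷ = 2.25 × 10⁴ m/s = 22.5 km/s.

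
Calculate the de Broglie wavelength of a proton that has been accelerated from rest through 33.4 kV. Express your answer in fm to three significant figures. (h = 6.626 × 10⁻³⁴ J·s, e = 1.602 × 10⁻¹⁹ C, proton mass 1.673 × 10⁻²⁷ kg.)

KE = eV = 1.602 × 10⁻¹⁹ × 3.340 × 10⁴ = 5.351 × 10⁻¹⁵ J.
p = √(2mKE) = √(2 × 1.673 × 10⁻²⁷ × 5.351 × 10⁻¹⁵) = 4.231 × 10⁻²¹ kg·m/s.
λ = h/p = 6.626 × 10⁻³⁴ / 4.231 × 10⁻²¹ = 1.57 × 10⁻¹³ m = 157 fm.

λ = 157 fm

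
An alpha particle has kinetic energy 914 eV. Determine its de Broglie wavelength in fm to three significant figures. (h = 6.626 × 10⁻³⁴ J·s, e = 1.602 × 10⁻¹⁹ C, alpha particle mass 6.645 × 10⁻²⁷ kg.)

λ = 475 fm

KE = 914 eV = 1.464 × 10⁻¹⁶ J.
p = √(2mKE) = √(2 × 6.645 × 10⁻²⁷ × 1.464 × 10⁻¹⁶) = 1.395 × 10⁻²¹ kg·m/s.
λ = h/p = 6.626 × 10⁻³⁴ / 1.395 × 10⁻²¹ = 4.75 × 10⁻¹³ m = 475 fm.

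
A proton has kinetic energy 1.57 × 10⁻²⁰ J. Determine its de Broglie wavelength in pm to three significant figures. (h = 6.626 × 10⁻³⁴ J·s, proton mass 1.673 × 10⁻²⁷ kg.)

λ = 91.4 pm

p = √(2mKE) = √(2 × 1.673 × 10⁻²⁷ × 1.570 × 10⁻²⁰) = 7.248 × 10⁻²⁴ kg·m/s.
λ = h/p = 6.626 × 10⁻³⁴ / 7.248 × 10⁻²⁴ = 9.14 × 10⁻¹¹ m = 91.4 pm.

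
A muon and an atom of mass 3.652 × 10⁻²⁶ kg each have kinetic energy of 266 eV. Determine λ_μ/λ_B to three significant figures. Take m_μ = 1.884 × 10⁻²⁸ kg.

λ_μ/λ_B = 13.9

At fixed KE, p = √(2mKE) so λ = h/p ∝ 1/√m.
λ_μ/λ_B = √(m_B/m_μ) = √(3.652 × 10⁻²⁶/1.884 × 10⁻²⁸) = √(193.8) = 13.9.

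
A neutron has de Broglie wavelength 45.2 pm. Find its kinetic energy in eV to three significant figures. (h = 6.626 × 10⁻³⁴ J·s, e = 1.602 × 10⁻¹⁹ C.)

p = h/λ = 6.626 × 10⁻³⁴ / 4.520 × 10⁻¹¹ = 1.466 × 10⁻²³ kg·m/s.
KE = p²/(2m) = (1.466 × 10⁻²³)² / (2 × 1.675 × 10⁻²⁷) = 6.415 × 10⁻²⁰ J = 0.400 eV.

KE = 0.400 eV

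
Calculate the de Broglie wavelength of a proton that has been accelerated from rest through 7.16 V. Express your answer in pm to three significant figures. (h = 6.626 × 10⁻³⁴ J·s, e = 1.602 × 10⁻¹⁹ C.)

KE = eV = 1.602 × 10⁻¹⁹ × 7.160 = 1.147 × 10⁻¹⁸ J.
p = √(2mKE) = √(2 × 1.673 × 10⁻²⁷ × 1.147 × 10⁻¹⁸) = 6.195 × 10⁻²³ kg·m/s.
λ = h/p = 6.626 × 10⁻³⁴ / 6.195 × 10⁻²³ = 1.07 × 10⁻¹¹ m = 10.7 pm.

λ = 10.7 pm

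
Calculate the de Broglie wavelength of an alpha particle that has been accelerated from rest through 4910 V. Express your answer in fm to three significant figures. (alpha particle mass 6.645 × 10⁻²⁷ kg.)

λ = 145 fm

KE = 2eV = 2 × 1.602 × 10⁻¹⁹ × 4910 = 1.573 × 10⁻¹⁵ J.
p = √(2mKE) = √(2 × 6.645 × 10⁻²⁷ × 1.573 × 10⁻¹⁵) = 4.572 × 10⁻²¹ kg·m/s.
λ = h/p = 6.626 × 10⁻³⁴ / 4.572 × 10⁻²¹ = 1.45 × 10⁻¹³ m = 145 fm.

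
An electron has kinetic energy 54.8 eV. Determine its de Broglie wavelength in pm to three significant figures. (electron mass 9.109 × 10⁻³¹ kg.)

KE = 54.8 eV = 8.779 × 10⁻¹⁸ J.
p = √(2mKE) = √(2 × 9.109 × 10⁻³¹ × 8.779 × 10⁻¹⁸) = 3.999 × 10⁻²⁴ kg·m/s.
λ = h/p = 6.626 × 10⁻³⁴ / 3.999 × 10⁻²⁴ = 1.66 × 10⁻¹⁰ m = 166 pm.

λ = 166 pm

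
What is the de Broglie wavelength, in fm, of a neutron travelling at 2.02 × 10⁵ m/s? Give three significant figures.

λ = 1960 fm

p = mv = 1.675 × 10⁻²⁷ × 2.02 × 10⁵ = 3.383 × 10⁻²² kg·m/s.
λ = h/p = 6.626 × 10⁻³⁴ / 3.383 × 10⁻²² = 1.96 × 10⁻¹² m = 1960 fm.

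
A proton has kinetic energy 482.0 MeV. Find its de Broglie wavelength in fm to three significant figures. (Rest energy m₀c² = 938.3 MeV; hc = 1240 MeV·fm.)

Total energy E = KE + m₀c² = 482.0 + 938.3 = 1420.3 MeV.
(pc)² = E² − (m₀c²)² = (1420.3)² − (938.3)² = 1.137 × 10⁶ MeV², so pc = 1066 MeV.
λ = hc/(pc) = 1240 MeV·fm / 1066 MeV = 1.16 fm.

λ = 1.16 fm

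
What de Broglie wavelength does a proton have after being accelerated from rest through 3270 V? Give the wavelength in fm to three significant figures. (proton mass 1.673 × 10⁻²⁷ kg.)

λ = 500 fm

KE = eV = 1.602 × 10⁻¹⁹ × 3270 = 5.239 × 10⁻¹⁶ J.
p = √(2mKE) = √(2 × 1.673 × 10⁻²⁷ × 5.239 × 10⁻¹⁶) = 1.324 × 10⁻²¹ kg·m/s.
λ = h/p = 6.626 × 10⁻³⁴ / 1.324 × 10⁻²¹ = 5.00 × 10⁻¹³ m = 500 fm.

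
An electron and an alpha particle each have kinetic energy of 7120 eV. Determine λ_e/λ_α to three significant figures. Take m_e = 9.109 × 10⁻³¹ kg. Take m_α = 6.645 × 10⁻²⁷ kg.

λ_e/λ_α = 85.4

At fixed KE, p = √(2mKE) so λ = h/p ∝ 1/√m.
λ_e/λ_α = √(m_α/m_e) = √(6.645 × 10⁻²⁷/9.109 × 10⁻³¹) = √(7295) = 85.4.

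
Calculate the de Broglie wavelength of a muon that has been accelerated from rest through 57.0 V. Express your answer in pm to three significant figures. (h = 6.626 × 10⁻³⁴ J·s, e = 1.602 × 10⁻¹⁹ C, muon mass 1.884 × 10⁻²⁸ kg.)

KE = eV = 1.602 × 10⁻¹⁹ × 57.00 = 9.131 × 10⁻¹⁸ J.
p = √(2mKE) = √(2 × 1.884 × 10⁻²⁸ × 9.131 × 10⁻¹⁸) = 5.866 × 10⁻²³ kg·m/s.
λ = h/p = 6.626 × 10⁻³⁴ / 5.866 × 10⁻²³ = 1.13 × 10⁻¹¹ m = 11.3 pm.

λ = 11.3 pm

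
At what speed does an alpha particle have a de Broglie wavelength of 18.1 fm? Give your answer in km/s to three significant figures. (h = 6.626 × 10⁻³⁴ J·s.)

p = h/λ = 6.626 × 10⁻³⁴ / 1.810 × 10⁻¹⁴ = 3.661 × 10⁻²⁰ kg·m/s.
v = p/m = 3.661 × 10⁻²⁰ / 6.645 × 10⁻²⁷ = 5.51 × 10⁶ m/s = 5510 km/s.

v = 5510 km/s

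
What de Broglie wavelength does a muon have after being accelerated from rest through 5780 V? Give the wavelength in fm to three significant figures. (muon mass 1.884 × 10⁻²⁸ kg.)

λ = 1120 fm

KE = eV = 1.602 × 10⁻¹⁹ × 5780 = 9.260 × 10⁻¹⁶ J.
p = √(2mKE) = √(2 × 1.884 × 10⁻²⁸ × 9.260 × 10⁻¹⁶) = 5.907 × 10⁻²² kg·m/s.
λ = h/p = 6.626 × 10⁻³⁴ / 5.907 × 10⁻²² = 1.12 × 10⁻¹² m = 1120 fm.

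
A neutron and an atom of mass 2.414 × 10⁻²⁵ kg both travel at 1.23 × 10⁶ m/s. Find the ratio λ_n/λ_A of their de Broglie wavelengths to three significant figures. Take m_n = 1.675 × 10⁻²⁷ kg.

At fixed v, p = mv so λ = h/(mv) ∝ 1/m.
λ_n/λ_A = m_A/m_n = 2.414 × 10⁻²⁵/1.675 × 10⁻²⁷ = 144.

λ_n/λ_A = 144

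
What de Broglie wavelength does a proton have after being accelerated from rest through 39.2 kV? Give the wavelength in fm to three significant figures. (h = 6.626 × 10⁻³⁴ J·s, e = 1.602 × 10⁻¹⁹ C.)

KE = eV = 1.602 × 10⁻¹⁹ × 3.920 × 10⁴ = 6.280 × 10⁻¹⁵ J.
p = √(2mKE) = √(2 × 1.673 × 10⁻²⁷ × 6.280 × 10⁻¹⁵) = 4.584 × 10⁻²¹ kg·m/s.
λ = h/p = 6.626 × 10⁻³⁴ / 4.584 × 10⁻²¹ = 1.45 × 10⁻¹³ m = 145 fm.

λ = 145 fm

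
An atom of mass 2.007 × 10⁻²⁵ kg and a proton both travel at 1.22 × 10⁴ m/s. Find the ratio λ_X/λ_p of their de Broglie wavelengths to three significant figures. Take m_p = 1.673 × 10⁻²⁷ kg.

At fixed v, p = mv so λ = h/(mv) ∝ 1/m.
λ_X/λ_p = m_p/m_X = 1.673 × 10⁻²⁷/2.007 × 10⁻²⁵ = 8.34 × 10⁻³.

λ_X/λ_p = 8.34 × 10⁻³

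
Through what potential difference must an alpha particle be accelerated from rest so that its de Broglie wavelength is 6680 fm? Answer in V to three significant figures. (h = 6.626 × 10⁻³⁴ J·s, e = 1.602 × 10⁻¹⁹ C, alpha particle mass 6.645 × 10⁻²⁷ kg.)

V = 2.31 V

p = h/λ = 6.626 × 10⁻³⁴ / 6.680 × 10⁻¹² = 9.919 × 10⁻²³ kg·m/s.
KE = p²/(2m) = 7.403 × 10⁻¹⁹ J.
V = KE/2e = 7.403 × 10⁻¹⁹ / (2 × 1.602 × 10⁻¹⁹) = 2.31 V.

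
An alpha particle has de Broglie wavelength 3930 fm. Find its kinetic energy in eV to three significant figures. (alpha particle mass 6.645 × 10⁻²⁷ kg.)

KE = 13.4 eV

p = h/λ = 6.626 × 10⁻³⁴ / 3.930 × 10⁻¹² = 1.686 × 10⁻²² kg·m/s.
KE = p²/(2m) = (1.686 × 10⁻²²)² / (2 × 6.645 × 10⁻²⁷) = 2.139 × 10⁻¹⁸ J = 13.4 eV.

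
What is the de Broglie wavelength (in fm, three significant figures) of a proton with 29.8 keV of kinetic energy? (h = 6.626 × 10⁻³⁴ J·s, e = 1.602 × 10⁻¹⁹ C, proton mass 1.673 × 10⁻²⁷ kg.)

KE = 29.8 keV = 4.774 × 10⁻¹⁵ J.
p = √(2mKE) = √(2 × 1.673 × 10⁻²⁷ × 4.774 × 10⁻¹⁵) = 3.997 × 10⁻²¹ kg·m/s.
λ = h/p = 6.626 × 10⁻³⁴ / 3.997 × 10⁻²¹ = 1.66 × 10⁻¹³ m = 166 fm.

λ = 166 fm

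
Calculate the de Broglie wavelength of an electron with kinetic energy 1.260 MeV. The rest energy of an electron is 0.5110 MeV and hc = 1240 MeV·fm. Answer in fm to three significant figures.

λ = 731 fm

Total energy E = KE + m₀c² = 1.260 + 0.5110 = 1.7710 MeV.
(pc)² = E² − (m₀c²)² = (1.7710)² − (0.5110)² = 2.875 MeV², so pc = 1.696 MeV.
λ = hc/(pc) = 1240 MeV·fm / 1.696 MeV = 731 fm.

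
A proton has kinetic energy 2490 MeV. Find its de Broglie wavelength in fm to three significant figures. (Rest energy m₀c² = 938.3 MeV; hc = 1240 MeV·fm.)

λ = 0.376 fm

Total energy E = KE + m₀c² = 2490 + 938.3 = 3428.3 MeV.
(pc)² = E² − (m₀c²)² = (3428.3)² − (938.3)² = 1.087 × 10⁷ MeV², so pc = 3297 MeV.
λ = hc/(pc) = 1240 MeV·fm / 3297 MeV = 0.376 fm.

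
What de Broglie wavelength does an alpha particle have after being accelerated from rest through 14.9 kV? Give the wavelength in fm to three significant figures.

KE = 2eV = 2 × 1.602 × 10⁻¹⁹ × 1.490 × 10⁴ = 4.774 × 10⁻¹⁵ J.
p = √(2mKE) = √(2 × 6.645 × 10⁻²⁷ × 4.774 × 10⁻¹⁵) = 7.965 × 10⁻²¹ kg·m/s.
λ = h/p = 6.626 × 10⁻³⁴ / 7.965 × 10⁻²¹ = 8.32 × 10⁻¹⁴ m = 83.2 fm.

λ = 83.2 fm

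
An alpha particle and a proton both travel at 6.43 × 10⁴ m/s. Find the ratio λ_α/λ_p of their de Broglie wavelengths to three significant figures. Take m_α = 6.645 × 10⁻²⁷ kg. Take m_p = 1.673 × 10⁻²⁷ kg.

λ_α/λ_p = 0.252

At fixed v, p = mv so λ = h/(mv) ∝ 1/m.
λ_α/λ_p = m_p/m_α = 1.673 × 10⁻²⁷/6.645 × 10⁻²⁷ = 0.252.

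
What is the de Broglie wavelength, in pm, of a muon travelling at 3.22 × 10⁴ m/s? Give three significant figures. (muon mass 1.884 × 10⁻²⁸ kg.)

λ = 109 pm

p = mv = 1.884 × 10⁻²⁸ × 3.22 × 10⁴ = 6.066 × 10⁻²⁴ kg·m/s.
λ = h/p = 6.626 × 10⁻³⁴ / 6.066 × 10⁻²⁴ = 1.09 × 10⁻¹⁰ m = 109 pm.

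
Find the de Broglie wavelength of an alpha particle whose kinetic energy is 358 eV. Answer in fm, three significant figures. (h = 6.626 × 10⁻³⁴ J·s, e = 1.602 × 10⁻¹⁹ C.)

KE = 358 eV = 5.735 × 10⁻¹⁷ J.
p = √(2mKE) = √(2 × 6.645 × 10⁻²⁷ × 5.735 × 10⁻¹⁷) = 8.730 × 10⁻²² kg·m/s.
λ = h/p = 6.626 × 10⁻³⁴ / 8.730 × 10⁻²² = 7.59 × 10⁻¹³ m = 759 fm.

λ = 759 fm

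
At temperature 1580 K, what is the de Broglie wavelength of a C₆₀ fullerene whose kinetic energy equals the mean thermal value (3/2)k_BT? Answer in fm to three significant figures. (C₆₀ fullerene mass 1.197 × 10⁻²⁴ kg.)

λ = 2370 fm

KE = (3/2)k_BT = 1.5 × 1.381 × 10⁻²³ × 1580 = 3.273 × 10⁻²⁰ J.
p = √(2mKE) = √(2 × 1.197 × 10⁻²⁴ × 3.273 × 10⁻²⁰) = 2.799 × 10⁻²² kg·m/s.
λ = h/p = 2.37 × 10⁻¹² m = 2370 fm.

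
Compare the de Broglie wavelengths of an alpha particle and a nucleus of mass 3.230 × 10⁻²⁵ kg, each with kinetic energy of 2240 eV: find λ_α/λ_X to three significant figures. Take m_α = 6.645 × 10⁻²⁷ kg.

λ_α/λ_X = 6.97

At fixed KE, p = √(2mKE) so λ = h/p ∝ 1/√m.
λ_α/λ_X = √(m_X/m_α) = √(3.230 × 10⁻²⁵/6.645 × 10⁻²⁷) = √(48.61) = 6.97.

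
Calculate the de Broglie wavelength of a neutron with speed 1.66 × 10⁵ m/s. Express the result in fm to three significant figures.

λ = 2380 fm

p = mv = 1.675 × 10⁻²⁷ × 1.66 × 10⁵ = 2.780 × 10⁻²² kg·m/s.
λ = h/p = 6.626 × 10⁻³⁴ / 2.780 × 10⁻²² = 2.38 × 10⁻¹² m = 2380 fm.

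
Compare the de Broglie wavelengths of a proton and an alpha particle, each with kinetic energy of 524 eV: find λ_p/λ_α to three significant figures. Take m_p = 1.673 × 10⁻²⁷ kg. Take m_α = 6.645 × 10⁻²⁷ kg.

At fixed KE, p = √(2mKE) so λ = h/p ∝ 1/√m.
λ_p/λ_α = √(m_α/m_p) = √(6.645 × 10⁻²⁷/1.673 × 10⁻²⁷) = √(3.972) = 1.99.

λ_p/λ_α = 1.99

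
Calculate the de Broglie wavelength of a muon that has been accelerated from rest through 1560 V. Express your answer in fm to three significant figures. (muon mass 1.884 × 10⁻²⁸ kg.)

λ = 2160 fm

KE = eV = 1.602 × 10⁻¹⁹ × 1560 = 2.499 × 10⁻¹⁶ J.
p = √(2mKE) = √(2 × 1.884 × 10⁻²⁸ × 2.499 × 10⁻¹⁶) = 3.069 × 10⁻²² kg·m/s.
λ = h/p = 6.626 × 10⁻³⁴ / 3.069 × 10⁻²² = 2.16 × 10⁻¹² m = 2160 fm.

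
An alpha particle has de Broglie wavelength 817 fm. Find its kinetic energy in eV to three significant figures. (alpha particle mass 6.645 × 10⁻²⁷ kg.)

p = h/λ = 6.626 × 10⁻³⁴ / 8.170 × 10⁻¹³ = 8.110 × 10⁻²² kg·m/s.
KE = p²/(2m) = (8.110 × 10⁻²²)² / (2 × 6.645 × 10⁻²⁷) = 4.949 × 10⁻¹⁷ J = 309 eV.

KE = 309 eV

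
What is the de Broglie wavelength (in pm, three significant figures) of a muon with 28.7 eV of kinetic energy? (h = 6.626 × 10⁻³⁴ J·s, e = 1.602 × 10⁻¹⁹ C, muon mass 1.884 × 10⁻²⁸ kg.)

KE = 28.7 eV = 4.598 × 10⁻¹⁸ J.
p = √(2mKE) = √(2 × 1.884 × 10⁻²⁸ × 4.598 × 10⁻¹⁸) = 4.162 × 10⁻²³ kg·m/s.
λ = h/p = 6.626 × 10⁻³⁴ / 4.162 × 10⁻²³ = 1.59 × 10⁻¹¹ m = 15.9 pm.

λ = 15.9 pm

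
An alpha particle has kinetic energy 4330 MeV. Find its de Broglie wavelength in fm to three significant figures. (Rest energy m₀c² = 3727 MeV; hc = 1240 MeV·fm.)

λ = 0.174 fm

Total energy E = KE + m₀c² = 4330 + 3727 = 8057 MeV.
(pc)² = E² − (m₀c²)² = (8057)² − (3727)² = 5.102 × 10⁷ MeV², so pc = 7143 MeV.
λ = hc/(pc) = 1240 MeV·fm / 7143 MeV = 0.174 fm.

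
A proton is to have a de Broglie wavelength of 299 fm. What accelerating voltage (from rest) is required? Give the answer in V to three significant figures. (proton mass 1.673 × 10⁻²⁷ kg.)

V = 9160 V

p = h/λ = 6.626 × 10⁻³⁴ / 2.990 × 10⁻¹³ = 2.216 × 10⁻²¹ kg·m/s.
KE = p²/(2m) = 1.468 × 10⁻¹⁵ J.
V = KE/e = 1.468 × 10⁻¹⁵ / (1.602 × 10⁻¹⁹) = 9160 V.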